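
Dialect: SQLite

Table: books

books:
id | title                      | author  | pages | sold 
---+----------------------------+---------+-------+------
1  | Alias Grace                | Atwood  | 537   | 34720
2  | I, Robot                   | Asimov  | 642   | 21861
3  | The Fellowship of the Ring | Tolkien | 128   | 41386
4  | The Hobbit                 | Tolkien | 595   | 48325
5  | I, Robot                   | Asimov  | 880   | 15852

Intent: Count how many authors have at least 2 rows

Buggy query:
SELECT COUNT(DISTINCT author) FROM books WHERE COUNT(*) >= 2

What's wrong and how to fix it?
Bug: COUNT(*) cannot appear in WHERE; the per-group count doesn't exist yet

Fix: Use a subquery that GROUPs and filters with HAVING, then count its rows

Corrected query:
SELECT COUNT(*) FROM (SELECT author FROM books GROUP BY author HAVING COUNT(*) >= 2)

Result:
COUNT(*)
--------
2       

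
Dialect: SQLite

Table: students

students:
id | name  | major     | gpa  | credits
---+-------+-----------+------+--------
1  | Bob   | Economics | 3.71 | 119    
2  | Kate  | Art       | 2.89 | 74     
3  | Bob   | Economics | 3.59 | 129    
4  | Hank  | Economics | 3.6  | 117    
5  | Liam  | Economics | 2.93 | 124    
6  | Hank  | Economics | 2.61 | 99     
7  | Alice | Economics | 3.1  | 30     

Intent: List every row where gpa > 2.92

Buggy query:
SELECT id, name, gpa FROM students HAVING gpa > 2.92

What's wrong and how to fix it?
Bug: This is a non-aggregate query (no GROUP BY, no aggregates), so in SQLite the HAVING clause is invalid here; a row-level condition belongs in WHERE

Fix: Use WHERE for row-level filtering

Corrected query:
SELECT id, name, gpa FROM students WHERE gpa > 2.92

Result:
id | name  | gpa 
---+-------+-----
1  | Bob   | 3.71
3  | Bob   | 3.59
4  | Hank  | 3.6 
5  | Liam  | 2.93
7  | Alice | 3.1 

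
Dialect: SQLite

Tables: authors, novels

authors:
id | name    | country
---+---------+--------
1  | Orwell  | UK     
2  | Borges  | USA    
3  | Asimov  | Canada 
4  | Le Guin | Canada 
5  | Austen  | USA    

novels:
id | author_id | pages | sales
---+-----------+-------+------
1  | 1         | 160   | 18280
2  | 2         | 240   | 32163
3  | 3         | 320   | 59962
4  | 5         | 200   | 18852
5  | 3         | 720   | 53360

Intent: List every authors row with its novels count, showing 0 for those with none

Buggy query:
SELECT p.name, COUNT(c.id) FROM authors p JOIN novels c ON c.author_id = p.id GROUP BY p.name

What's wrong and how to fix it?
Bug: An inner join excludes parents with zero children

Fix: Use LEFT JOIN so parents without children still appear (COUNT(c.id) gives 0)

Corrected query:
SELECT p.name, COUNT(c.id) FROM authors p LEFT JOIN novels c ON c.author_id = p.id GROUP BY p.name

Result:
name    | COUNT(c.id)
--------+------------
Asimov  | 2          
Austen  | 1          
Borges  | 1          
Le Guin | 0          
Orwell  | 1          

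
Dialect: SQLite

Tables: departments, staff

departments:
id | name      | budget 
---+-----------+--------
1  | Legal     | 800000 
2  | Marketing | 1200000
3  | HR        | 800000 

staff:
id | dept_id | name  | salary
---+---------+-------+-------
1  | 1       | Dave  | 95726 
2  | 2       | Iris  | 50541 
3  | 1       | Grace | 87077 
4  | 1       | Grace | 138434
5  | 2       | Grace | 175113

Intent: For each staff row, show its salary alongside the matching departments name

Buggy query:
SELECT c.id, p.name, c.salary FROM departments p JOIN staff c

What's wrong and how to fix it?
Bug: JOIN with no ON clause produces a cartesian product; every staff row pairs with every departments row

Fix: Add ON c.dept_id = p.id to the JOIN

Corrected query:
SELECT c.id, p.name, c.salary FROM departments p JOIN staff c ON c.dept_id = p.id

Result:
id | name      | salary
---+-----------+-------
1  | Legal     | 95726 
2  | Marketing | 50541 
3  | Legal     | 87077 
4  | Legal     | 138434
5  | Marketing | 175113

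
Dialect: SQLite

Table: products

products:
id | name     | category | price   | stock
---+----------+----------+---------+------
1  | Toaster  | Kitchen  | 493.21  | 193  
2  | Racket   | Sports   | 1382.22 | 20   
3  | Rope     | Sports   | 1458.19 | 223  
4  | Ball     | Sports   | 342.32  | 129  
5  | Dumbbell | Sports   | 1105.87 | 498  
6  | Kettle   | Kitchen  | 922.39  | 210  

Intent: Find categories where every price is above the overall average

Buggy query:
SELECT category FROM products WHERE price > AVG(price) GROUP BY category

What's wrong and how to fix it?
Bug: AVG() is an aggregate; it can't sit directly in WHERE

Fix: Compute the overall average in a scalar subquery and compare each group's MIN against it in HAVING

Corrected query:
SELECT category FROM products GROUP BY category HAVING MIN(price) > (SELECT AVG(price) FROM products)

Result:
(no rows)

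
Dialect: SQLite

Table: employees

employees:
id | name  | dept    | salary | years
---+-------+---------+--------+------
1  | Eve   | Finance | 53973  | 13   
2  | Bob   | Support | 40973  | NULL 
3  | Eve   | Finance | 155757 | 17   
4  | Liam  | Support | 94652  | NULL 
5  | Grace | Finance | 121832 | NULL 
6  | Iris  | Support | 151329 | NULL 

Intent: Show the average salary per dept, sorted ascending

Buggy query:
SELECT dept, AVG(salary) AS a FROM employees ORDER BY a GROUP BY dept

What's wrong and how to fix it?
Bug: ORDER BY appears before GROUP BY; SQL clause order requires GROUP BY first

Fix: Reorder: SELECT … FROM … GROUP BY … ORDER BY …

Corrected query:
SELECT dept, AVG(salary) AS a FROM employees GROUP BY dept ORDER BY a

Result:
dept    | a            
--------+--------------
Support | 95651.333333 
Finance | 110520.666667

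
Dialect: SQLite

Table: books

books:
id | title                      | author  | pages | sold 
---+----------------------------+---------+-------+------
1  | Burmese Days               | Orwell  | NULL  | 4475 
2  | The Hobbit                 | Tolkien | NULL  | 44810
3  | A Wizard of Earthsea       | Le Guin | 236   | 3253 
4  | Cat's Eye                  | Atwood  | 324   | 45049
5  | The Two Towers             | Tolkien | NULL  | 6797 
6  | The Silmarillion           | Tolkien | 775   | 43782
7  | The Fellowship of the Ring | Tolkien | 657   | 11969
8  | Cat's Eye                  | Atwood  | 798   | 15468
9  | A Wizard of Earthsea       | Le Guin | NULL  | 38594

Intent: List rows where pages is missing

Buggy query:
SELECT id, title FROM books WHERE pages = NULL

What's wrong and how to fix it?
Bug: Comparing to NULL with '=' never matches; NULL = NULL is unknown, not true

Fix: Use IS NULL to test for NULL

Corrected query:
SELECT id, title FROM books WHERE pages IS NULL

Result:
id | title               
---+---------------------
1  | Burmese Days        
2  | The Hobbit          
5  | The Two Towers      
9  | A Wizard of Earthsea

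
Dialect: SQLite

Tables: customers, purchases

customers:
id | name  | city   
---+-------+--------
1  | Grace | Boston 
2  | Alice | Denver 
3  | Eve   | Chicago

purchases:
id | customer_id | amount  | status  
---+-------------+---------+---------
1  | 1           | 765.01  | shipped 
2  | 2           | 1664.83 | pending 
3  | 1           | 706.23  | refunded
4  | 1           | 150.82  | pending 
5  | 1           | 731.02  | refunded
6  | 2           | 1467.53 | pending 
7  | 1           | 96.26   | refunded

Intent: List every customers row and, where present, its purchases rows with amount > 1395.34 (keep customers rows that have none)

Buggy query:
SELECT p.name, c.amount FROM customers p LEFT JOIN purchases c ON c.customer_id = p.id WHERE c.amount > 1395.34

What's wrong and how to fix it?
Bug: A WHERE condition on the right-hand table after LEFT JOIN drops unmatched parents

Fix: Put 'c.amount > 1395.34' in the JOIN's ON clause instead of WHERE

Corrected query:
SELECT p.name, c.amount FROM customers p LEFT JOIN purchases c ON c.customer_id = p.id AND c.amount > 1395.34

Result:
name  | amount 
------+--------
Grace | NULL   
Alice | 1467.53
Alice | 1664.83
Eve   | NULL   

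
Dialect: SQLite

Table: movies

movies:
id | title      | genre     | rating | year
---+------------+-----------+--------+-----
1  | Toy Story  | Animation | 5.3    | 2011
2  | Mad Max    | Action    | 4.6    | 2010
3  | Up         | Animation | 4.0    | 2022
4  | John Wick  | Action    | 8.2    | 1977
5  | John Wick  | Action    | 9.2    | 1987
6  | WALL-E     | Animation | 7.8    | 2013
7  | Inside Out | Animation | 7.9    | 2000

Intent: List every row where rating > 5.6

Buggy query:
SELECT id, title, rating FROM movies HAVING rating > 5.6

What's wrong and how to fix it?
Bug: HAVING filters the output of aggregation, but this query has no GROUP BY and no aggregate functions, so SQLite rejects it (HAVING clause on a non-aggregate query); the condition here is per row

Fix: Replace HAVING with WHERE since the condition applies to individual rows

Corrected query:
SELECT id, title, rating FROM movies WHERE rating > 5.6

Result:
id | title      | rating
---+------------+-------
4  | John Wick  | 8.2   
5  | John Wick  | 9.2   
6  | WALL-E     | 7.8   
7  | Inside Out | 7.9   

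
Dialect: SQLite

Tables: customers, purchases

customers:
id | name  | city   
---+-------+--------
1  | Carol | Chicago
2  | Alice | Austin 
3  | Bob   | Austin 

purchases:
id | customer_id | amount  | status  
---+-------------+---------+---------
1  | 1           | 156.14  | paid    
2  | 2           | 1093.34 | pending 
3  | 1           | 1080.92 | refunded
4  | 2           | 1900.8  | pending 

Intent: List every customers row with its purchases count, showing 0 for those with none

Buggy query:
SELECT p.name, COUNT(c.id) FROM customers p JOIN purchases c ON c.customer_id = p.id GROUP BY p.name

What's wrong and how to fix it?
Bug: INNER JOIN drops customers rows that have no matching purchases rows

Fix: Use LEFT JOIN so parents without children still appear (COUNT(c.id) gives 0)

Corrected query:
SELECT p.name, COUNT(c.id) FROM customers p LEFT JOIN purchases c ON c.customer_id = p.id GROUP BY p.name

Result:
name  | COUNT(c.id)
------+------------
Alice | 2          
Bob   | 0          
Carol | 2          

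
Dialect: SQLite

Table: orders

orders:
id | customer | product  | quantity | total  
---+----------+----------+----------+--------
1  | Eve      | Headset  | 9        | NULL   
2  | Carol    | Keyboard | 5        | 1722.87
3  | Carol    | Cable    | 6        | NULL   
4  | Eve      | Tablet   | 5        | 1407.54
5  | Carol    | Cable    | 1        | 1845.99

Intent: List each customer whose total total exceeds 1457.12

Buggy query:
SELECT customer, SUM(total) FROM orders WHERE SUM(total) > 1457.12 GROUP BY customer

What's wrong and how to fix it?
Bug: Aggregate functions cannot appear in a WHERE clause

Fix: Use HAVING (which filters groups after aggregation) instead of WHERE

Corrected query:
SELECT customer, SUM(total) FROM orders GROUP BY customer HAVING SUM(total) > 1457.12

Result:
customer | SUM(total)
---------+-----------
Carol    | 3568.86   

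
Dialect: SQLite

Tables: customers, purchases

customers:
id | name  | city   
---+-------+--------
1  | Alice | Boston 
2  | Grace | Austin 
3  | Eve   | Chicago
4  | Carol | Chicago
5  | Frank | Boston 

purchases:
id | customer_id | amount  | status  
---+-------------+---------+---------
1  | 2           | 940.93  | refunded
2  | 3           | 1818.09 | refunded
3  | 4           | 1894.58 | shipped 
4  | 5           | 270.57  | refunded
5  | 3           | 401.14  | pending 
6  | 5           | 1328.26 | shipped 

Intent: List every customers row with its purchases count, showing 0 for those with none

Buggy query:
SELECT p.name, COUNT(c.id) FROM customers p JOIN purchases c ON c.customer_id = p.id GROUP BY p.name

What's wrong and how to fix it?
Bug: INNER JOIN drops customers rows that have no matching purchases rows

Fix: Use LEFT JOIN so parents without children still appear (COUNT(c.id) gives 0)

Corrected query:
SELECT p.name, COUNT(c.id) FROM customers p LEFT JOIN purchases c ON c.customer_id = p.id GROUP BY p.name

Result:
name  | COUNT(c.id)
------+------------
Alice | 0          
Carol | 1          
Eve   | 2          
Frank | 2          
Grace | 1          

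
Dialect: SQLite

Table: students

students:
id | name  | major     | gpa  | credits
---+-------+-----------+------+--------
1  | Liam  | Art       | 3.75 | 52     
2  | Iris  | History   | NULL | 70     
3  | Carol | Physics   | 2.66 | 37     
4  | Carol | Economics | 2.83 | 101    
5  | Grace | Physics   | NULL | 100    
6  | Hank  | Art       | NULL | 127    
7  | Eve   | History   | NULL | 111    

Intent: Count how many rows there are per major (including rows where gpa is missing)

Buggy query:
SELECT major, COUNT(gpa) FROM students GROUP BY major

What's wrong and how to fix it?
Bug: COUNT(column) counts non-NULL values only; rows with NULL gpa aren't counted

Fix: Use COUNT(*) to count all rows regardless of NULL

Corrected query:
SELECT major, COUNT(*) FROM students GROUP BY major

Result:
major     | COUNT(*)
----------+---------
Art       | 2       
Economics | 1       
History   | 2       
Physics   | 2       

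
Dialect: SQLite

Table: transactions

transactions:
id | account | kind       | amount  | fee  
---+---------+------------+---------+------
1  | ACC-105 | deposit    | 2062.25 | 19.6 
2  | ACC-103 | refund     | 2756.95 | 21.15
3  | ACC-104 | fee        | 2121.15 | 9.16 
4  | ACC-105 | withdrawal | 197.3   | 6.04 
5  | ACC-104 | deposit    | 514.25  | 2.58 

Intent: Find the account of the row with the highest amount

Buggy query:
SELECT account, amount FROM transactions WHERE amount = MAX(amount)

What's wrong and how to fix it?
Bug: MAX(amount) is an aggregate and cannot be used directly in WHERE

Fix: Use a subquery: WHERE amount = (SELECT MAX(amount) FROM transactions)

Corrected query:
SELECT account, amount FROM transactions WHERE amount = (SELECT MAX(amount) FROM transactions)

Result:
account | amount 
--------+--------
ACC-103 | 2756.95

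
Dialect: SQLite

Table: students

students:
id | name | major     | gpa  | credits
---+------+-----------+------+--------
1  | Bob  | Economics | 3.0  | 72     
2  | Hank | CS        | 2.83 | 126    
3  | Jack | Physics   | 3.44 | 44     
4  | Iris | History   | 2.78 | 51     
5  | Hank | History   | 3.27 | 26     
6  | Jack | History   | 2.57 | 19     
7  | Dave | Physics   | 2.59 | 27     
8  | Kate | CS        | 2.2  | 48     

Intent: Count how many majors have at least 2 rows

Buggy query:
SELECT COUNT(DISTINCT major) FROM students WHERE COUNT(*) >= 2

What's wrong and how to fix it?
Bug: COUNT(*) cannot appear in WHERE; the per-group count doesn't exist yet

Fix: Use a subquery that GROUPs and filters with HAVING, then count its rows

Corrected query:
SELECT COUNT(*) FROM (SELECT major FROM students GROUP BY major HAVING COUNT(*) >= 2)

Result:
COUNT(*)
--------
3       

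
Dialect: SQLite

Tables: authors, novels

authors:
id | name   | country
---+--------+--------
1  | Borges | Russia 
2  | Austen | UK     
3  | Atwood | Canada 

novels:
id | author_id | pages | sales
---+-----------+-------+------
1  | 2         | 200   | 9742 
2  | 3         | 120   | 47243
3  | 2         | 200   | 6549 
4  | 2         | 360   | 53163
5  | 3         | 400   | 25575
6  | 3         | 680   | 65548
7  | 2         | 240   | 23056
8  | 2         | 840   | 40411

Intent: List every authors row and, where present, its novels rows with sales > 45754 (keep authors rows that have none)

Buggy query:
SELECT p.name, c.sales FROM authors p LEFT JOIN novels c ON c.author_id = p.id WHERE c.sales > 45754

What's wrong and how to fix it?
Bug: Filtering c.sales in WHERE discards the NULL rows produced by LEFT JOIN, turning it into an inner join

Fix: Move the right-table condition into the ON clause so unmatched parents are kept

Corrected query:
SELECT p.name, c.sales FROM authors p LEFT JOIN novels c ON c.author_id = p.id AND c.sales > 45754

Result:
name   | sales
-------+------
Borges | NULL 
Austen | 53163
Atwood | 47243
Atwood | 65548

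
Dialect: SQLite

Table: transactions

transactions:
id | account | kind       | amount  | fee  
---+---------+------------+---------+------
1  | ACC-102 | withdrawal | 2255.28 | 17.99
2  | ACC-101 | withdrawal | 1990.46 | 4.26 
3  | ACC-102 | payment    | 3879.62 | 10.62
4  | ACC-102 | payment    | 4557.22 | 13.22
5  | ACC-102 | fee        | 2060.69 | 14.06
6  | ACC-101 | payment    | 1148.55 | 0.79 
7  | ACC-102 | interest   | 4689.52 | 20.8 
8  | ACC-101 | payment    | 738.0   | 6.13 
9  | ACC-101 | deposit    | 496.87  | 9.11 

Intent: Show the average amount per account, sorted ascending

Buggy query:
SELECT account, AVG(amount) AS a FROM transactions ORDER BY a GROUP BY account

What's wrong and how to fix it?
Bug: ORDER BY appears before GROUP BY; SQL clause order requires GROUP BY first

Fix: Reorder: SELECT … FROM … GROUP BY … ORDER BY …

Corrected query:
SELECT account, AVG(amount) AS a FROM transactions GROUP BY account ORDER BY a

Result:
account | a       
--------+---------
ACC-101 | 1093.47 
ACC-102 | 3488.466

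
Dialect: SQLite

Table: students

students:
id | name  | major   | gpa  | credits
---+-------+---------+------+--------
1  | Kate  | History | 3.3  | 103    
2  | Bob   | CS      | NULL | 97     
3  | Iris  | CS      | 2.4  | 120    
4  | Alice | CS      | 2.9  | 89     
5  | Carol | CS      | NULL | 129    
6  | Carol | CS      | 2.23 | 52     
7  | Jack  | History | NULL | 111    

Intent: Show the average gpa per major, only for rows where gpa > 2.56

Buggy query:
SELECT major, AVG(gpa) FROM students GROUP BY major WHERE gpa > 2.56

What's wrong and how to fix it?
Bug: Row-level WHERE must come before GROUP BY in the clause order

Fix: Move the WHERE clause before GROUP BY

Corrected query:
SELECT major, AVG(gpa) FROM students WHERE gpa > 2.56 GROUP BY major

Result:
major   | AVG(gpa)
--------+---------
CS      | 2.9     
History | 3.3     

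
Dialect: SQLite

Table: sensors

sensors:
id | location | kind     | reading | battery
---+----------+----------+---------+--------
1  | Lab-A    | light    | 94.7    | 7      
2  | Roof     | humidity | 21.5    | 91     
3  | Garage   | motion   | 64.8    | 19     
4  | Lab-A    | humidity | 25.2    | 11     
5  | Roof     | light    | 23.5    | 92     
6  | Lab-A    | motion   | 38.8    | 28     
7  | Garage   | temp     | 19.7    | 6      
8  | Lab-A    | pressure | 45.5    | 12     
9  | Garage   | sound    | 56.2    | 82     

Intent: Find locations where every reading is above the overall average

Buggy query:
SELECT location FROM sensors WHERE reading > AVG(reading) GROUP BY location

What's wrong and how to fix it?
Bug: WHERE evaluates per row before aggregation, so AVG() is unavailable

Fix: Compute the overall average in a scalar subquery and compare each group's MIN against it in HAVING

Corrected query:
SELECT location FROM sensors GROUP BY location HAVING MIN(reading) > (SELECT AVG(reading) FROM sensors)

Result:
(no rows)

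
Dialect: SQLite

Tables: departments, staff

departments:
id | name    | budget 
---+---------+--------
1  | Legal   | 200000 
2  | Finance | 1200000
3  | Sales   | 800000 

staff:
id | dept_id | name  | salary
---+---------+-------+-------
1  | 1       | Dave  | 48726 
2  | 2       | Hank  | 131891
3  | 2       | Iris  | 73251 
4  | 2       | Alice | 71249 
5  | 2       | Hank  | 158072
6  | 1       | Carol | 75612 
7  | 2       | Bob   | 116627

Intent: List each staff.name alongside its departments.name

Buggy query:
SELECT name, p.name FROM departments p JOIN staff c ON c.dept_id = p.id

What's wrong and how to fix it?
Bug: Both tables have a 'name' column; the unqualified reference is ambiguous

Fix: Prefix ambiguous columns with the table alias

Corrected query:
SELECT c.name, p.name FROM departments p JOIN staff c ON c.dept_id = p.id

Result:
name  | name   
------+--------
Dave  | Legal  
Hank  | Finance
Iris  | Finance
Alice | Finance
Hank  | Finance
Carol | Legal  
Bob   | Finance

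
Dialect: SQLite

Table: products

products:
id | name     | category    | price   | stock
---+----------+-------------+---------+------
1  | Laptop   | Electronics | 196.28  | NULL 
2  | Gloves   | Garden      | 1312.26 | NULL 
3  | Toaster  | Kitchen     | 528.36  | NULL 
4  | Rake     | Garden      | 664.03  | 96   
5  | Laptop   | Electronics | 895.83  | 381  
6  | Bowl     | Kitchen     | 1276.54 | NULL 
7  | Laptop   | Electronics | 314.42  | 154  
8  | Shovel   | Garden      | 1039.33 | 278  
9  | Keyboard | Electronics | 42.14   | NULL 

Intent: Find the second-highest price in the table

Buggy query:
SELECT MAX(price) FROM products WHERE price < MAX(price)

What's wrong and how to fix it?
Bug: The inner MAX is an aggregate inside WHERE, which is not allowed

Fix: Put the inner MAX in a scalar subquery

Corrected query:
SELECT MAX(price) FROM products WHERE price < (SELECT MAX(price) FROM products)

Result:
MAX(price)
----------
1276.54   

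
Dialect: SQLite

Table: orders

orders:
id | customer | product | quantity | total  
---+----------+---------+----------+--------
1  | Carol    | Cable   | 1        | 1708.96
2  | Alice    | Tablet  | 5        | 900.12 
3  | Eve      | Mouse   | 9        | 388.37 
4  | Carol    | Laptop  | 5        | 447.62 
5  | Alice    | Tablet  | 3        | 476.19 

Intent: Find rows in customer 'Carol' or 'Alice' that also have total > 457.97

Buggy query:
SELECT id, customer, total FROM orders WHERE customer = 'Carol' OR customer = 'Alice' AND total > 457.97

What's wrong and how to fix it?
Bug: Without parentheses, AND is evaluated before OR, so the total filter only applies to the 'Alice' branch

Fix: Group the OR with parentheses (or use IN), then AND the threshold

Corrected query:
SELECT id, customer, total FROM orders WHERE (customer = 'Carol' OR customer = 'Alice') AND total > 457.97

Result:
id | customer | total  
---+----------+--------
1  | Carol    | 1708.96
2  | Alice    | 900.12 
5  | Alice    | 476.19 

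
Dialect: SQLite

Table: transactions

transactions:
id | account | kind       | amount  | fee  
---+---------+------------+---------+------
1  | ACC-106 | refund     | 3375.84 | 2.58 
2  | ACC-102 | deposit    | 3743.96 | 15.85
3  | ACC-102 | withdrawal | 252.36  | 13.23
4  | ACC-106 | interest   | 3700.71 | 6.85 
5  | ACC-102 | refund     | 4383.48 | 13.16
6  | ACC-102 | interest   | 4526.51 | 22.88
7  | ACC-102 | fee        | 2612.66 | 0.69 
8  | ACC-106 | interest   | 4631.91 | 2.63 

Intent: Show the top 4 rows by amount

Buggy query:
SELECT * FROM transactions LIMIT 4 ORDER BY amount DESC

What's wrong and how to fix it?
Bug: ORDER BY cannot follow LIMIT; LIMIT is the final clause

Fix: Swap the clauses: ORDER BY first, then LIMIT

Corrected query:
SELECT * FROM transactions ORDER BY amount DESC LIMIT 4

Result:
id | account | kind     | amount  | fee  
---+---------+----------+---------+------
8  | ACC-106 | interest | 4631.91 | 2.63 
6  | ACC-102 | interest | 4526.51 | 22.88
5  | ACC-102 | refund   | 4383.48 | 13.16
2  | ACC-102 | deposit  | 3743.96 | 15.85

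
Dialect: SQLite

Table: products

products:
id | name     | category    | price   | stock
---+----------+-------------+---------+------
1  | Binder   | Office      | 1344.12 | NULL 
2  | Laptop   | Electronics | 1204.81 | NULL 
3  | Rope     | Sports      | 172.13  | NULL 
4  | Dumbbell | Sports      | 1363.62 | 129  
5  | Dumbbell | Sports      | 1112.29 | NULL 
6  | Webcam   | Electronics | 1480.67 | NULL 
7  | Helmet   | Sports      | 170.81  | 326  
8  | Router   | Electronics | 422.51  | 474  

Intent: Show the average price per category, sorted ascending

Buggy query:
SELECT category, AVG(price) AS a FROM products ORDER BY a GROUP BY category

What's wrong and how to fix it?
Bug: ORDER BY appears before GROUP BY; SQL clause order requires GROUP BY first

Fix: Move ORDER BY to the end, after GROUP BY

Corrected query:
SELECT category, AVG(price) AS a FROM products GROUP BY category ORDER BY a

Result:
category    | a          
------------+------------
Sports      | 704.7125   
Electronics | 1035.996667
Office      | 1344.12    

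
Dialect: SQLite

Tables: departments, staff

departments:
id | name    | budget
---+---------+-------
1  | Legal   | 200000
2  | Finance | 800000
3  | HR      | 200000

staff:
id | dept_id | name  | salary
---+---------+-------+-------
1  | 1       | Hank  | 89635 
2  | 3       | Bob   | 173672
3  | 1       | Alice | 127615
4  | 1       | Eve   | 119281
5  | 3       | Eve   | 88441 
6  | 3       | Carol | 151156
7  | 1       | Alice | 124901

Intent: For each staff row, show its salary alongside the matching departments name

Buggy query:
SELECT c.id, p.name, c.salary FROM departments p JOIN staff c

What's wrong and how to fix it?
Bug: Missing join condition: each staff row is matched to all departments rows instead of just its own

Fix: Add ON c.dept_id = p.id to the JOIN

Corrected query:
SELECT c.id, p.name, c.salary FROM departments p JOIN staff c ON c.dept_id = p.id

Result:
id | name  | salary
---+-------+-------
1  | Legal | 89635 
2  | HR    | 173672
3  | Legal | 127615
4  | Legal | 119281
5  | HR    | 88441 
6  | HR    | 151156
7  | Legal | 124901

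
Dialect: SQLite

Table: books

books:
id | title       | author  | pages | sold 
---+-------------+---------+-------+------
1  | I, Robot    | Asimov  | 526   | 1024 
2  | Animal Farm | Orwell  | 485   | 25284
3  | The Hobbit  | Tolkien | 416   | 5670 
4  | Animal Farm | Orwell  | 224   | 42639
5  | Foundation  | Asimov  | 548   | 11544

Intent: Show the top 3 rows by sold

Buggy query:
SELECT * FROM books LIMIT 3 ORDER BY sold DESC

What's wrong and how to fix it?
Bug: ORDER BY cannot follow LIMIT; LIMIT is the final clause

Fix: Sort with ORDER BY, then apply LIMIT

Corrected query:
SELECT * FROM books ORDER BY sold DESC LIMIT 3

Result:
id | title       | author | pages | sold 
---+-------------+--------+-------+------
4  | Animal Farm | Orwell | 224   | 42639
2  | Animal Farm | Orwell | 485   | 25284
5  | Foundation  | Asimov | 548   | 11544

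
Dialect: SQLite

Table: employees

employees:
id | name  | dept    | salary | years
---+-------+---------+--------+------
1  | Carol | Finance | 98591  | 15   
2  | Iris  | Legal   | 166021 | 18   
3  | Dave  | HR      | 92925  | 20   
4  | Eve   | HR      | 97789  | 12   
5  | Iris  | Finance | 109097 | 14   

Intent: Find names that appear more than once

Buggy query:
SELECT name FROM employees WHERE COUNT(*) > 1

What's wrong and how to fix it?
Bug: WHERE can't reference COUNT(*); aggregates are computed after WHERE

Fix: GROUP BY name, then filter groups with HAVING COUNT(*) > 1

Corrected query:
SELECT name FROM employees GROUP BY name HAVING COUNT(*) > 1

Result:
name
----
Iris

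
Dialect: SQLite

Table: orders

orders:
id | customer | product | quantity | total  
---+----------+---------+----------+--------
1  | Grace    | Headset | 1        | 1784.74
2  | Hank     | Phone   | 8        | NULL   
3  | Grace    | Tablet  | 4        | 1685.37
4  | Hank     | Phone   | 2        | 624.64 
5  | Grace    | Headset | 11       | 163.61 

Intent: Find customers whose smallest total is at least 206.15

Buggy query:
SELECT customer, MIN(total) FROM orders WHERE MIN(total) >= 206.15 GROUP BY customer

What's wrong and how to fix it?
Bug: Aggregates like MIN are computed per group after WHERE runs

Fix: Use HAVING for the per-group MIN condition

Corrected query:
SELECT customer, MIN(total) FROM orders GROUP BY customer HAVING MIN(total) >= 206.15

Result:
customer | MIN(total)
---------+-----------
Hank     | 624.64    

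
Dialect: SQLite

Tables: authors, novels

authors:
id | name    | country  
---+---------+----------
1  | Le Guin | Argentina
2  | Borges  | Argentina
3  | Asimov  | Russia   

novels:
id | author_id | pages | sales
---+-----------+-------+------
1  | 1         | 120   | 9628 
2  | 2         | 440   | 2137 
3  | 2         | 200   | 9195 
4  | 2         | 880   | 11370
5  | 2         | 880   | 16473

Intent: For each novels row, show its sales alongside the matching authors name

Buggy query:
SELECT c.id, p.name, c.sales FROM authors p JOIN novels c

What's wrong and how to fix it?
Bug: Missing join condition: each novels row is matched to all authors rows instead of just its own

Fix: Specify the join condition linking the foreign key to the parent id

Corrected query:
SELECT c.id, p.name, c.sales FROM authors p JOIN novels c ON c.author_id = p.id

Result:
id | name    | sales
---+---------+------
1  | Le Guin | 9628 
2  | Borges  | 2137 
3  | Borges  | 9195 
4  | Borges  | 11370
5  | Borges  | 16473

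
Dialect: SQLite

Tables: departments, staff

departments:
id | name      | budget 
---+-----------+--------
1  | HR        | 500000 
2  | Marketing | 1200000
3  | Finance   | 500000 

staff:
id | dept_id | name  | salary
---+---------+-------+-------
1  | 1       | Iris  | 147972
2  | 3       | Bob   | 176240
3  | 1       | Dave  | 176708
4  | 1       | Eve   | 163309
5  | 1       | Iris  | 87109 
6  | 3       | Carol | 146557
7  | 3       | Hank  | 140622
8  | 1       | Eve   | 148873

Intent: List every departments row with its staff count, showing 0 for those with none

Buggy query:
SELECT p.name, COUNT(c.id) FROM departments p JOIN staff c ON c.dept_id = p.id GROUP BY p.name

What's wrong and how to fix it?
Bug: INNER JOIN drops departments rows that have no matching staff rows

Fix: Use LEFT JOIN so parents without children still appear (COUNT(c.id) gives 0)

Corrected query:
SELECT p.name, COUNT(c.id) FROM departments p LEFT JOIN staff c ON c.dept_id = p.id GROUP BY p.name

Result:
name      | COUNT(c.id)
----------+------------
Finance   | 3          
HR        | 5          
Marketing | 0          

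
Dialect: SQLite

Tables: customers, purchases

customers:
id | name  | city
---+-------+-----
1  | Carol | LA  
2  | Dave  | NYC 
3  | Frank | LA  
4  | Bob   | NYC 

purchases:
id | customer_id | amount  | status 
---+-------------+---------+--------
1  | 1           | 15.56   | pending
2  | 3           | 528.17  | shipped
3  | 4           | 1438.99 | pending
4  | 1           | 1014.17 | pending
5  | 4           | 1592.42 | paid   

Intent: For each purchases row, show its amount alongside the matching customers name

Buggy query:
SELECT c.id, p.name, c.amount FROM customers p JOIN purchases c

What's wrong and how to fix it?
Bug: JOIN with no ON clause produces a cartesian product; every purchases row pairs with every customers row

Fix: Add ON c.customer_id = p.id to the JOIN

Corrected query:
SELECT c.id, p.name, c.amount FROM customers p JOIN purchases c ON c.customer_id = p.id

Result:
id | name  | amount 
---+-------+--------
1  | Carol | 15.56  
2  | Frank | 528.17 
3  | Bob   | 1438.99
4  | Carol | 1014.17
5  | Bob   | 1592.42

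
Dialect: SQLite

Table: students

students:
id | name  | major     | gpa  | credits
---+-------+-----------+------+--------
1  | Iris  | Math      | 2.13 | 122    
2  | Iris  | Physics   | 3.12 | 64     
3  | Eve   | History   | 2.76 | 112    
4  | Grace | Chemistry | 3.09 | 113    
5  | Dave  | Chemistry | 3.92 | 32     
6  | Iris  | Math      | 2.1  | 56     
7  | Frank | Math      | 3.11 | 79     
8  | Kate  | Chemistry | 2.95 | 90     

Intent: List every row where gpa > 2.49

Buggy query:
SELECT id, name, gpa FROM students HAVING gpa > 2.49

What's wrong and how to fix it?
Bug: HAVING filters the output of aggregation, but this query has no GROUP BY and no aggregate functions, so SQLite rejects it (HAVING clause on a non-aggregate query); the condition here is per row

Fix: Use WHERE for row-level filtering

Corrected query:
SELECT id, name, gpa FROM students WHERE gpa > 2.49

Result:
id | name  | gpa 
---+-------+-----
2  | Iris  | 3.12
3  | Eve   | 2.76
4  | Grace | 3.09
5  | Dave  | 3.92
7  | Frank | 3.11
8  | Kate  | 2.95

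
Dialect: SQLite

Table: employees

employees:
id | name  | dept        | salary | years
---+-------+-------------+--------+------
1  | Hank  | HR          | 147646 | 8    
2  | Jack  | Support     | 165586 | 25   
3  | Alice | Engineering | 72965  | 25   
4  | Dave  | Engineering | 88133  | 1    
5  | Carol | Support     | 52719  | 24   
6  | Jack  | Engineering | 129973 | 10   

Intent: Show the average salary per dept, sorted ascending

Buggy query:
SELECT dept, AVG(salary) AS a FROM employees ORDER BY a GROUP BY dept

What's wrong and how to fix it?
Bug: ORDER BY appears before GROUP BY; SQL clause order requires GROUP BY first

Fix: Reorder: SELECT … FROM … GROUP BY … ORDER BY …

Corrected query:
SELECT dept, AVG(salary) AS a FROM employees GROUP BY dept ORDER BY a

Result:
dept        | a           
------------+-------------
Engineering | 97023.666667
Support     | 109152.5    
HR          | 147646      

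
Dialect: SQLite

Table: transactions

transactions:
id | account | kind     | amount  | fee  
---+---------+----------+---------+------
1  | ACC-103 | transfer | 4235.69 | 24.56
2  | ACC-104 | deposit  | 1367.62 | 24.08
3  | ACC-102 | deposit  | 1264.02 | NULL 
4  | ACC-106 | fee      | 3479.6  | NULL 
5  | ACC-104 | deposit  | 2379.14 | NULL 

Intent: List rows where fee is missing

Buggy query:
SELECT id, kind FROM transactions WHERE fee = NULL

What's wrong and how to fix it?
Bug: '= NULL' is always unknown in SQL three-valued logic, so no rows match

Fix: Replace '= NULL' with 'IS NULL'

Corrected query:
SELECT id, kind FROM transactions WHERE fee IS NULL

Result:
id | kind   
---+--------
3  | deposit
4  | fee    
5  | deposit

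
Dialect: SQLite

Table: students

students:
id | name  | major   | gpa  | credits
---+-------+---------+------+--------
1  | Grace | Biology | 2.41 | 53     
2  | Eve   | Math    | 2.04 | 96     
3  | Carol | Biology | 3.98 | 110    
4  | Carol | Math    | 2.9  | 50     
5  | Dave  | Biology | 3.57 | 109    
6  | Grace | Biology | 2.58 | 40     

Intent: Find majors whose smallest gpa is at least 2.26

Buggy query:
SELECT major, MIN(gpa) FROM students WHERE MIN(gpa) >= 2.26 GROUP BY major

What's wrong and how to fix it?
Bug: Aggregates like MIN are computed per group after WHERE runs

Fix: Replace WHERE with HAVING after the GROUP BY

Corrected query:
SELECT major, MIN(gpa) FROM students GROUP BY major HAVING MIN(gpa) >= 2.26

Result:
major   | MIN(gpa)
--------+---------
Biology | 2.41    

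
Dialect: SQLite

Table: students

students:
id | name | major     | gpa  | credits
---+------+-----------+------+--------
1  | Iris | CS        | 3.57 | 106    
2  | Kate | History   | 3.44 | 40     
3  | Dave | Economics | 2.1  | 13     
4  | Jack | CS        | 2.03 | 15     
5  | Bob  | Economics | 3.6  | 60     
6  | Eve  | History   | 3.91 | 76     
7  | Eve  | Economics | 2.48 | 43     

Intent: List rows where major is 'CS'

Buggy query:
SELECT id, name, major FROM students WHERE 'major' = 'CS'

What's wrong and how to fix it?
Bug: 'major' in single quotes is a string literal, not the column; the comparison is literal-vs-literal and never true

Fix: Reference the column as major without single quotes

Corrected query:
SELECT id, name, major FROM students WHERE major = 'CS'

Result:
id | name | major
---+------+------
1  | Iris | CS   
4  | Jack | CS   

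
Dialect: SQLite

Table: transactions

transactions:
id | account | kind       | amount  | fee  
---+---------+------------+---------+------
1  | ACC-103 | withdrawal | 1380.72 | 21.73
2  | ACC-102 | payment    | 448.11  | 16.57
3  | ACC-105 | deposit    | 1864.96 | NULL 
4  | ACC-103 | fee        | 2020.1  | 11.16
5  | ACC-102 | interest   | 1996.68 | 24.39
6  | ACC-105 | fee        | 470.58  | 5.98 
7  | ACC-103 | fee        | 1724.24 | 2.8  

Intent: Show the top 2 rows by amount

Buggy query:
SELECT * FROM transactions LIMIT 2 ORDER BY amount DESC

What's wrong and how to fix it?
Bug: LIMIT must come after ORDER BY

Fix: Swap the clauses: ORDER BY first, then LIMIT

Corrected query:
SELECT * FROM transactions ORDER BY amount DESC LIMIT 2

Result:
id | account | kind     | amount  | fee  
---+---------+----------+---------+------
4  | ACC-103 | fee      | 2020.1  | 11.16
5  | ACC-102 | interest | 1996.68 | 24.39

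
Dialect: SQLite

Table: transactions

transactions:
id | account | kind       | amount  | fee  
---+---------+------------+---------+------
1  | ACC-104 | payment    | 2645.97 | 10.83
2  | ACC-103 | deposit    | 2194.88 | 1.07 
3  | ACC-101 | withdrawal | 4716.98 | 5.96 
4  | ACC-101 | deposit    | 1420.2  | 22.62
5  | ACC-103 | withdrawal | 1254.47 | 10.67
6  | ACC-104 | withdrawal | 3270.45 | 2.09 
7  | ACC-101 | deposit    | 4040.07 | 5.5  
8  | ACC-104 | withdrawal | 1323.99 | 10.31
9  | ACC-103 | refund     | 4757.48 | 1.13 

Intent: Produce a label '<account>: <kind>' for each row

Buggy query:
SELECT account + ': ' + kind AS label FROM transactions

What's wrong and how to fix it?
Bug: '+' is numeric addition; on text columns SQLite converts them to 0 instead of concatenating

Fix: Replace + with || to concatenate text

Corrected query:
SELECT account || ': ' || kind AS label FROM transactions

Result:
label              
-------------------
ACC-104: payment   
ACC-103: deposit   
ACC-101: withdrawal
ACC-101: deposit   
ACC-103: withdrawal
ACC-104: withdrawal
ACC-101: deposit   
ACC-104: withdrawal
ACC-103: refund    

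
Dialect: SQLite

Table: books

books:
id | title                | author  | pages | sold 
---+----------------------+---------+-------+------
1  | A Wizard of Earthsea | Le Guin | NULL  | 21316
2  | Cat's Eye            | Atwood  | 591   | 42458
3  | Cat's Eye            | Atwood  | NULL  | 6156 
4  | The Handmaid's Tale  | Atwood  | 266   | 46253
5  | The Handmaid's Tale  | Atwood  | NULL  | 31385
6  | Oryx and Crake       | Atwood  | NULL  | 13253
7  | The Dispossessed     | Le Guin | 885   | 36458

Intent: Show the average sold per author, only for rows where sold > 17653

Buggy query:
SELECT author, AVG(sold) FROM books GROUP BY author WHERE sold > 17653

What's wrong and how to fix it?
Bug: WHERE cannot follow GROUP BY

Fix: Place WHERE between FROM and GROUP BY

Corrected query:
SELECT author, AVG(sold) FROM books WHERE sold > 17653 GROUP BY author

Result:
author  | AVG(sold)
--------+----------
Atwood  | 40032    
Le Guin | 28887    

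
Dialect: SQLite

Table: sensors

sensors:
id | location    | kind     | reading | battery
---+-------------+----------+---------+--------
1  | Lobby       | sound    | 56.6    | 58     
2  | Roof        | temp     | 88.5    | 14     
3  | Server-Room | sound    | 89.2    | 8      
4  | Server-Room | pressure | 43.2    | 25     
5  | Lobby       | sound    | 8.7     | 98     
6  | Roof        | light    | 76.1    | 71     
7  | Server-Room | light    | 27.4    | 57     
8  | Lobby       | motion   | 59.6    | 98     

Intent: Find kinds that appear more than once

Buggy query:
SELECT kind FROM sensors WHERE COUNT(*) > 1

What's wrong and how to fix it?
Bug: COUNT(*) is an aggregate and cannot be used in WHERE

Fix: Group first, then use HAVING for the count condition

Corrected query:
SELECT kind FROM sensors GROUP BY kind HAVING COUNT(*) > 1

Result:
kind 
-----
light
sound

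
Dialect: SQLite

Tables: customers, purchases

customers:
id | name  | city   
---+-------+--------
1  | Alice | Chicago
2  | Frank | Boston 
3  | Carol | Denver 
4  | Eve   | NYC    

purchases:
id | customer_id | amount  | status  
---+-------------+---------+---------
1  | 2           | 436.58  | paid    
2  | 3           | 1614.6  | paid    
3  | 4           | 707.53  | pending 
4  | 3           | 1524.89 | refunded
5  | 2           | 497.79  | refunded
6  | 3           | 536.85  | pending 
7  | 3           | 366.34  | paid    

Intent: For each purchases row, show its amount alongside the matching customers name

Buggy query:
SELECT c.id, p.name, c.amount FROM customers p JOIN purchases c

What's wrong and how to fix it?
Bug: Missing join condition: each purchases row is matched to all customers rows instead of just its own

Fix: Specify the join condition linking the foreign key to the parent id

Corrected query:
SELECT c.id, p.name, c.amount FROM customers p JOIN purchases c ON c.customer_id = p.id

Result:
id | name  | amount 
---+-------+--------
1  | Frank | 436.58 
2  | Carol | 1614.6 
3  | Eve   | 707.53 
4  | Carol | 1524.89
5  | Frank | 497.79 
6  | Carol | 536.85 
7  | Carol | 366.34 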